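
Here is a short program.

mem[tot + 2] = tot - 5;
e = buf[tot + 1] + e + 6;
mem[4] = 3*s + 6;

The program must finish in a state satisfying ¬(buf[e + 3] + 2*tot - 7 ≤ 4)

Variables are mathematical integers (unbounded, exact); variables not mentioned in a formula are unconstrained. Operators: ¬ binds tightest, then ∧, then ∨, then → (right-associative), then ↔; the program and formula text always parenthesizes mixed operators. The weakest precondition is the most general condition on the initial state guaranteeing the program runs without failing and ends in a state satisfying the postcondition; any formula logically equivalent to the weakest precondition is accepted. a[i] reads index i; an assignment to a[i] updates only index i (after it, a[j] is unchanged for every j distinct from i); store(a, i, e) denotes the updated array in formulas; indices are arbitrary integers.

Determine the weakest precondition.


Working backward. After the program, the postcondition ¬(buf[e + 3] + 2*tot - 7 ≤ 4) must hold; in canonical form it is ¬(buf[e + 3] + 2*tot ≤ 11).
Before mem[4] := 3*s + 6: ¬(buf[e + 3] + 2*tot ≤ 11)
Before e := buf[tot + 1] + e + 6: ¬(buf[buf[tot + 1] + e + 9] + 2*tot ≤ 11)
Before mem[tot + 2] := tot - 5: ¬(buf[buf[tot + 1] + e + 9] + 2*tot ≤ 11)
Answer: WP = ¬(buf[buf[tot + 1] + e + 9] + 2*tot ≤ 11)


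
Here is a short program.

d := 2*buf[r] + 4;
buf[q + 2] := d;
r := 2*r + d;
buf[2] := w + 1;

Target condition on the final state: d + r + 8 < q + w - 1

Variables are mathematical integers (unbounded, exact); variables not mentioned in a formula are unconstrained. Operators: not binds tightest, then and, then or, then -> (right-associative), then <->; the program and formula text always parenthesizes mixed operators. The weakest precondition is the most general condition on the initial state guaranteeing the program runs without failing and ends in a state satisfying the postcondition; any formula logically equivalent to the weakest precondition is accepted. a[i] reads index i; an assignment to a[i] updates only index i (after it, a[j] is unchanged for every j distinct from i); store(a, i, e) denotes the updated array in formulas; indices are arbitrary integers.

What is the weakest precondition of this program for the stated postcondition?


Working backward. After the program, the postcondition d + r + 8 < q + w - 1 must hold; in canonical form it is d + r < q + w - 9.
Before buf[2] := w + 1: d + r < q + w - 9
Before r := 2*r + d: 2*d + 2*r < q + w - 9
Before buf[q + 2] := d: 2*d + 2*r < q + w - 9
Before d := 2*buf[r] + 4: 4*buf[r] + 2*r < q + w - 17
Answer: WP = 4*buf[r] + 2*r < q + w - 17


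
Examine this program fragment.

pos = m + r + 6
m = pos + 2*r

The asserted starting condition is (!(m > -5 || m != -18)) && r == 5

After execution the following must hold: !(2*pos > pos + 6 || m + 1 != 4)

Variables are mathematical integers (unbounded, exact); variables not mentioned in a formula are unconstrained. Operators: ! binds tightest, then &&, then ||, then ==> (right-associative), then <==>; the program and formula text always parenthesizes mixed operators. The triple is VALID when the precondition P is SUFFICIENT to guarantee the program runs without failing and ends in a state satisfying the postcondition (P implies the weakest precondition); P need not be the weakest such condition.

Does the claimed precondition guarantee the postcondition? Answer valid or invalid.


Working backward. After the program, the postcondition !(2*pos > pos + 6 || m + 1 != 4) must hold; in canonical form it is !(pos > 6 || m != 3).
Before m := pos + 2*r: !(pos > 6 || pos + 2*r != 3)
Before pos := m + r + 6: !(m + r > 0 || m + 3*r != -3)
The weakest precondition is !(m + r > 0 || m + 3*r != -3).
Check whether (!(m > -5 || m != -18)) && r == 5 implies it.
Every state satisfying the precondition satisfies the weakest precondition: the implication holds.
Answer: valid


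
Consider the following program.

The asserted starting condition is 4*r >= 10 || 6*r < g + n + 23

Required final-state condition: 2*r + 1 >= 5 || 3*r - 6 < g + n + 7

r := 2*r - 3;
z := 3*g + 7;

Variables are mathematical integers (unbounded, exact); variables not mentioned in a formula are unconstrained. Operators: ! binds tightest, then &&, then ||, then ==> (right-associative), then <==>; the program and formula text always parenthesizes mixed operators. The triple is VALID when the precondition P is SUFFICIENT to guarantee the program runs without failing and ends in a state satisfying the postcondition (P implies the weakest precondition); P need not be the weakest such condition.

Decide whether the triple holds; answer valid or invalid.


Working backward. After the program, the postcondition 2*r + 1 >= 5 || 3*r - 6 < g + n + 7 must hold; in canonical form it is 2*r >= 4 || 3*r < g + n + 13.
Before z := 3*g + 7: 2*r >= 4 || 3*r < g + n + 13
Before r := 2*r - 3: 4*r >= 10 || 6*r < g + n + 22
The weakest precondition is 4*r >= 10 || 6*r < g + n + 22.
Check whether 4*r >= 10 || 6*r < g + n + 23 implies it.
Countermodel: at the initial state g = -22, n = 0, r = 0, the precondition holds but the weakest precondition fails.
Answer: invalid


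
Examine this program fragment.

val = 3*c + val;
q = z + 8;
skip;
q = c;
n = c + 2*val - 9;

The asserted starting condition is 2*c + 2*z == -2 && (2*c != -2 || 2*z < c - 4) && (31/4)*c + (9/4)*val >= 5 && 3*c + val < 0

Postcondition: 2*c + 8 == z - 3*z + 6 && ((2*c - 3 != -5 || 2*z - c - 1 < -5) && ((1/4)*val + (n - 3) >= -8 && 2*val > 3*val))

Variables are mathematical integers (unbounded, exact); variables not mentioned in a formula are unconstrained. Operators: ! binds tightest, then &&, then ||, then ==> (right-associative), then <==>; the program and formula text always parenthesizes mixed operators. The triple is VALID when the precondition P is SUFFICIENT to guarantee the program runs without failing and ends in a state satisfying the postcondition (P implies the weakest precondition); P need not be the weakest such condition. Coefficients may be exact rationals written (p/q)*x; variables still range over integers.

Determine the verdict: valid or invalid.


Working backward. After the program, the postcondition 2*c + 8 == z - 3*z + 6 && ((2*c - 3 != -5 || 2*z - c - 1 < -5) && ((1/4)*val + (n - 3) >= -8 && 2*val > 3*val)) must hold; in canonical form it is 2*c + 2*z == -2 && (2*c != -2 || 2*z < c - 4) && n + (1/4)*val >= -5 && val < 0.
Before n := c + 2*val - 9: 2*c + 2*z == -2 && (2*c != -2 || 2*z < c - 4) && c + (9/4)*val >= 4 && val < 0
Before q := c: 2*c + 2*z == -2 && (2*c != -2 || 2*z < c - 4) && c + (9/4)*val >= 4 && val < 0
Before skip: 2*c + 2*z == -2 && (2*c != -2 || 2*z < c - 4) && c + (9/4)*val >= 4 && val < 0
Before q := z + 8: 2*c + 2*z == -2 && (2*c != -2 || 2*z < c - 4) && c + (9/4)*val >= 4 && val < 0
Before val := 3*c + val: 2*c + 2*z == -2 && (2*c != -2 || 2*z < c - 4) && (31/4)*c + (9/4)*val >= 4 && 3*c + val < 0
The weakest precondition is 2*c + 2*z == -2 && (2*c != -2 || 2*z < c - 4) && (31/4)*c + (9/4)*val >= 4 && 3*c + val < 0.
Check whether 2*c + 2*z == -2 && (2*c != -2 || 2*z < c - 4) && (31/4)*c + (9/4)*val >= 5 && 3*c + val < 0 implies it.
Every state satisfying the precondition satisfies the weakest precondition: the implication holds.
Answer: valid


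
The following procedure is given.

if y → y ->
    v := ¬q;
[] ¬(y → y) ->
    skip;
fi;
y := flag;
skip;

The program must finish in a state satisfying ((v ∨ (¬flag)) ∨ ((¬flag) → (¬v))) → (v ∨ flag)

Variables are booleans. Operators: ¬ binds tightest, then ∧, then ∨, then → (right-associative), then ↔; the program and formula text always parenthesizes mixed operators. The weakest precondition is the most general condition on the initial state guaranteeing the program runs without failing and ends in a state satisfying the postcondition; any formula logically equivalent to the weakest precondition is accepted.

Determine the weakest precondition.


Working backward. After the program, the postcondition ((v ∨ (¬flag)) ∨ ((¬flag) → (¬v))) → (v ∨ flag) must hold; in canonical form it is (v ∨ (¬flag) ∨ ((¬flag) → (¬v))) → (v ∨ flag).
Before skip: (v ∨ (¬flag) ∨ ((¬flag) → (¬v))) → (v ∨ flag)
Before y := flag: (v ∨ (¬flag) ∨ ((¬flag) → (¬v))) → (v ∨ flag)
Then branch requires ((¬q) ∨ (¬flag) ∨ ((¬flag) → q)) → ((¬q) ∨ flag); else branch requires (v ∨ (¬flag) ∨ ((¬flag) → (¬v))) → (v ∨ flag).
Before the if: ((¬q) ∨ (¬flag) ∨ ((¬flag) → q)) → ((¬q) ∨ flag)
Answer: WP = ((¬q) ∨ (¬flag) ∨ ((¬flag) → q)) → ((¬q) ∨ flag)


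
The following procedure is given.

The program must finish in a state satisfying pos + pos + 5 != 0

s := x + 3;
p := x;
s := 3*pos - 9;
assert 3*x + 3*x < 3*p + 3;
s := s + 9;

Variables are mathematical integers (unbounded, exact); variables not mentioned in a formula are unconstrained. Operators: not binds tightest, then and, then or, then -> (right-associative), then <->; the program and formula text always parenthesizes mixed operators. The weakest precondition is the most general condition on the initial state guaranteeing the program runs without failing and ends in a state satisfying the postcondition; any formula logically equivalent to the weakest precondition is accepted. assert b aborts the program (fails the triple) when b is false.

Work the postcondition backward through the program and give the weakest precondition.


Working backward. After the program, the postcondition pos + pos + 5 != 0 must hold; in canonical form it is 2*pos != -5.
Before s := s + 9: 2*pos != -5
Before assert 3*x + 3*x < 3*p + 3: 6*x < 3*p + 3 and 2*pos != -5
Before s := 3*pos - 9: 6*x < 3*p + 3 and 2*pos != -5
Before p := x: 3*x < 3 and 2*pos != -5
Before s := x + 3: 3*x < 3 and 2*pos != -5
Answer: WP = 3*x < 3 and 2*pos != -5


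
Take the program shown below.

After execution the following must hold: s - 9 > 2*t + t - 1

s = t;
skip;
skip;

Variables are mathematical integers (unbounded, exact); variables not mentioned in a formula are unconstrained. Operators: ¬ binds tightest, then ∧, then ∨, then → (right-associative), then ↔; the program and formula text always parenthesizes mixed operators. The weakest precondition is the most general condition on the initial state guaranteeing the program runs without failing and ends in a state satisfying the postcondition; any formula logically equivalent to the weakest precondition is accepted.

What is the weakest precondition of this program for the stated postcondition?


Working backward. After the program, the postcondition s - 9 > 2*t + t - 1 must hold; in canonical form it is s > 3*t + 8.
Before skip: s > 3*t + 8
Before skip: s > 3*t + 8
Before s := t: 2*t < -8
Answer: WP = 2*t < -8


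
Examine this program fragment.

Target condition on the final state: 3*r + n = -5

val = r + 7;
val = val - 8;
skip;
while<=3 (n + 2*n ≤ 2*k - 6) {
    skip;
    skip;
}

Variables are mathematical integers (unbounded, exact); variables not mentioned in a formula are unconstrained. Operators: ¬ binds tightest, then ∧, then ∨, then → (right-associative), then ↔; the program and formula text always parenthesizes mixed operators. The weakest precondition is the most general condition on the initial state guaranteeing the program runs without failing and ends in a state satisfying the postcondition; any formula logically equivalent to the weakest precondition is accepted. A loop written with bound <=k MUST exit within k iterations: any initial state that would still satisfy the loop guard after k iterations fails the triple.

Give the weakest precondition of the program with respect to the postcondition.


Working backward. After the program, the postcondition 3*r + n = -5 must hold; in canonical form it is n + 3*r = -5.
Before the loop (bound <=3), unroll the exhaustion recursion (WP_0 = exit-now case; WP_j = one more guarded iteration, up to j = 3):
  WP_0: (¬(3*n ≤ 2*k - 6)) ∧ n + 3*r = -5
  WP_1: (3*n ≤ 2*k - 6 → ((¬(3*n ≤ 2*k - 6)) ∧ n + 3*r = -5)) ∧ ((¬(3*n ≤ 2*k - 6)) → n + 3*r = -5)
  WP_2: (3*n ≤ 2*k - 6 → ((3*n ≤ 2*k - 6 → ((¬(3*n ≤ 2*k - 6)) ∧ n + 3*r = -5)) ∧ ((¬(3*n ≤ 2*k - 6)) → n + 3*r = -5))) ∧ ((¬(3*n ≤ 2*k - 6)) → n + 3*r = -5)
  WP_3: (3*n ≤ 2*k - 6 → ((3*n ≤ 2*k - 6 → ((3*n ≤ 2*k - 6 → ((¬(3*n ≤ 2*k - 6)) ∧ n + 3*r = -5)) ∧ ((¬(3*n ≤ 2*k - 6)) → n + 3*r = -5))) ∧ ((¬(3*n ≤ 2*k - 6)) → n + 3*r = -5))) ∧ ((¬(3*n ≤ 2*k - 6)) → n + 3*r = -5)
So before the loop: (3*n ≤ 2*k - 6 → ((3*n ≤ 2*k - 6 → ((3*n ≤ 2*k - 6 → ((¬(3*n ≤ 2*k - 6)) ∧ n + 3*r = -5)) ∧ ((¬(3*n ≤ 2*k - 6)) → n + 3*r = -5))) ∧ ((¬(3*n ≤ 2*k - 6)) → n + 3*r = -5))) ∧ ((¬(3*n ≤ 2*k - 6)) → n + 3*r = -5)
Before skip: (3*n ≤ 2*k - 6 → ((3*n ≤ 2*k - 6 → ((3*n ≤ 2*k - 6 → ((¬(3*n ≤ 2*k - 6)) ∧ n + 3*r = -5)) ∧ ((¬(3*n ≤ 2*k - 6)) → n + 3*r = -5))) ∧ ((¬(3*n ≤ 2*k - 6)) → n + 3*r = -5))) ∧ ((¬(3*n ≤ 2*k - 6)) → n + 3*r = -5)
Before val := val - 8: (3*n ≤ 2*k - 6 → ((3*n ≤ 2*k - 6 → ((3*n ≤ 2*k - 6 → ((¬(3*n ≤ 2*k - 6)) ∧ n + 3*r = -5)) ∧ ((¬(3*n ≤ 2*k - 6)) → n + 3*r = -5))) ∧ ((¬(3*n ≤ 2*k - 6)) → n + 3*r = -5))) ∧ ((¬(3*n ≤ 2*k - 6)) → n + 3*r = -5)
Before val := r + 7: (3*n ≤ 2*k - 6 → ((3*n ≤ 2*k - 6 → ((3*n ≤ 2*k - 6 → ((¬(3*n ≤ 2*k - 6)) ∧ n + 3*r = -5)) ∧ ((¬(3*n ≤ 2*k - 6)) → n + 3*r = -5))) ∧ ((¬(3*n ≤ 2*k - 6)) → n + 3*r = -5))) ∧ ((¬(3*n ≤ 2*k - 6)) → n + 3*r = -5)
Answer: WP = (3*n ≤ 2*k - 6 → ((3*n ≤ 2*k - 6 → ((3*n ≤ 2*k - 6 → ((¬(3*n ≤ 2*k - 6)) ∧ n + 3*r = -5)) ∧ ((¬(3*n ≤ 2*k - 6)) → n + 3*r = -5))) ∧ ((¬(3*n ≤ 2*k - 6)) → n + 3*r = -5))) ∧ ((¬(3*n ≤ 2*k - 6)) → n + 3*r = -5)


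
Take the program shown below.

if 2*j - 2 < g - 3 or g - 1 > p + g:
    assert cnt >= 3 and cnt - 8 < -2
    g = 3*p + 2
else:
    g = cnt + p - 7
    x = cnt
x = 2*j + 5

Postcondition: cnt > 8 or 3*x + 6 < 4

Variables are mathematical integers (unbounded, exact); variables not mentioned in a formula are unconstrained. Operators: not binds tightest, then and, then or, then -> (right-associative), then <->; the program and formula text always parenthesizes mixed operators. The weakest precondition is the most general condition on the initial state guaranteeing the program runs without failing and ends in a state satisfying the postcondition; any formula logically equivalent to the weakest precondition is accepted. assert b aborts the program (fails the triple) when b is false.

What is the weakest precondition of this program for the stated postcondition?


Working backward. After the program, the postcondition cnt > 8 or 3*x + 6 < 4 must hold; in canonical form it is cnt > 8 or 3*x < -2.
Before x := 2*j + 5: cnt > 8 or 6*j < -17
Then branch requires cnt >= 3 and cnt < 6 and (cnt > 8 or 6*j < -17); else branch requires cnt > 8 or 6*j < -17.
Before the if: ((2*j < g - 1 or p < -1) -> (cnt >= 3 and cnt < 6 and (cnt > 8 or 6*j < -17))) and ((not (2*j < g - 1 or p < -1)) -> (cnt > 8 or 6*j < -17))
Answer: WP = ((2*j < g - 1 or p < -1) -> (cnt >= 3 and cnt < 6 and (cnt > 8 or 6*j < -17))) and ((not (2*j < g - 1 or p < -1)) -> (cnt > 8 or 6*j < -17))


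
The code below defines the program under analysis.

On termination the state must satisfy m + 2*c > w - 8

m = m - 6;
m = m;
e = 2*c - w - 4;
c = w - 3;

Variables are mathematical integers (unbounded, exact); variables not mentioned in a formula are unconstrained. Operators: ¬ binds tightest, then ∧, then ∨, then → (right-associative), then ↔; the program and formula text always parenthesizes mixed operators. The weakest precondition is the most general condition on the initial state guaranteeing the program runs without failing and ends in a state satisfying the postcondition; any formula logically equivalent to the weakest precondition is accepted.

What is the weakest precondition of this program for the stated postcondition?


Working backward. After the program, the postcondition m + 2*c > w - 8 must hold; in canonical form it is 2*c + m > w - 8.
Before c := w - 3: m + w > -2
Before e := 2*c - w - 4: m + w > -2
Before m := m: m + w > -2
Before m := m - 6: m + w > 4
Answer: WP = m + w > 4


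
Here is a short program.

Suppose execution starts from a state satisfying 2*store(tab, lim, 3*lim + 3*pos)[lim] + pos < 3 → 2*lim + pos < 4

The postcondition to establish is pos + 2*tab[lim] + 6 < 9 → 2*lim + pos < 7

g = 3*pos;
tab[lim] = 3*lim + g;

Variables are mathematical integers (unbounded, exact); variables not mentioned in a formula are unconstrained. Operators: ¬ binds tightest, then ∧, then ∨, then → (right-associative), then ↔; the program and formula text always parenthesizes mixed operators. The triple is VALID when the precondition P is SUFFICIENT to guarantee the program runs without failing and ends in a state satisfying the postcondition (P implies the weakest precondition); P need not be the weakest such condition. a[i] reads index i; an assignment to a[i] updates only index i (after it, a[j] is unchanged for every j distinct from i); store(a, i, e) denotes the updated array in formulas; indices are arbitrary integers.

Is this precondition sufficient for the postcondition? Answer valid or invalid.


Working backward. After the program, the postcondition pos + 2*tab[lim] + 6 < 9 → 2*lim + pos < 7 must hold; in canonical form it is 2*tab[lim] + pos < 3 → 2*lim + pos < 7.
Before tab[lim] := 3*lim + g: 2*store(tab, lim, g + 3*lim)[lim] + pos < 3 → 2*lim + pos < 7
Before g := 3*pos: 2*store(tab, lim, 3*lim + 3*pos)[lim] + pos < 3 → 2*lim + pos < 7
The weakest precondition is 2*store(tab, lim, 3*lim + 3*pos)[lim] + pos < 3 → 2*lim + pos < 7.
Check whether 2*store(tab, lim, 3*lim + 3*pos)[lim] + pos < 3 → 2*lim + pos < 4 implies it.
Every state satisfying the precondition satisfies the weakest precondition: the implication holds.
Answer: valid


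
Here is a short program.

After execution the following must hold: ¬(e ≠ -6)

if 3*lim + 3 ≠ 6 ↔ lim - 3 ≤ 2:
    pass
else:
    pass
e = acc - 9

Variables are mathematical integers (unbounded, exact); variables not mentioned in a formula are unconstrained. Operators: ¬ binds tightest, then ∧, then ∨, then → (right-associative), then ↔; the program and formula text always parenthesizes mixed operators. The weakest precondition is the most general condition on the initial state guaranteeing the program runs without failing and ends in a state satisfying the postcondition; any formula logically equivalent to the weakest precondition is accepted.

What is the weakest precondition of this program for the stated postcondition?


Working backward. After the program, ¬(e ≠ -6) must hold.
Before e := acc - 9: ¬(acc ≠ 3)
Then branch requires ¬(acc ≠ 3); else branch requires ¬(acc ≠ 3).
Before the if: ((3*lim ≠ 3 ↔ lim ≤ 5) → (¬(acc ≠ 3))) ∧ ((¬(3*lim ≠ 3 ↔ lim ≤ 5)) → (¬(acc ≠ 3)))
Answer: WP = ((3*lim ≠ 3 ↔ lim ≤ 5) → (¬(acc ≠ 3))) ∧ ((¬(3*lim ≠ 3 ↔ lim ≤ 5)) → (¬(acc ≠ 3)))


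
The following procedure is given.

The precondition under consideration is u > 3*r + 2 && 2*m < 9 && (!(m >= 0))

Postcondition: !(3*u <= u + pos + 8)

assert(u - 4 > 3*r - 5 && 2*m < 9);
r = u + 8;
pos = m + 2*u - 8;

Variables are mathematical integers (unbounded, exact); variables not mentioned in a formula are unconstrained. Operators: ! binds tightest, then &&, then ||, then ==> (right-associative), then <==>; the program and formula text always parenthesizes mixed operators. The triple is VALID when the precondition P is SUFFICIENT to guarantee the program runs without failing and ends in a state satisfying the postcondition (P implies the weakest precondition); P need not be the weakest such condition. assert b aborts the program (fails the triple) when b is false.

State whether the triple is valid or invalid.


Working backward. After the program, the postcondition !(3*u <= u + pos + 8) must hold; in canonical form it is !(2*u <= pos + 8).
Before pos := m + 2*u - 8: !(m >= 0)
Before r := u + 8: !(m >= 0)
Before assert u - 4 > 3*r - 5 && 2*m < 9: u > 3*r - 1 && 2*m < 9 && (!(m >= 0))
The weakest precondition is u > 3*r - 1 && 2*m < 9 && (!(m >= 0)).
Check whether u > 3*r + 2 && 2*m < 9 && (!(m >= 0)) implies it.
Every state satisfying the precondition satisfies the weakest precondition: the implication holds.
Answer: valid


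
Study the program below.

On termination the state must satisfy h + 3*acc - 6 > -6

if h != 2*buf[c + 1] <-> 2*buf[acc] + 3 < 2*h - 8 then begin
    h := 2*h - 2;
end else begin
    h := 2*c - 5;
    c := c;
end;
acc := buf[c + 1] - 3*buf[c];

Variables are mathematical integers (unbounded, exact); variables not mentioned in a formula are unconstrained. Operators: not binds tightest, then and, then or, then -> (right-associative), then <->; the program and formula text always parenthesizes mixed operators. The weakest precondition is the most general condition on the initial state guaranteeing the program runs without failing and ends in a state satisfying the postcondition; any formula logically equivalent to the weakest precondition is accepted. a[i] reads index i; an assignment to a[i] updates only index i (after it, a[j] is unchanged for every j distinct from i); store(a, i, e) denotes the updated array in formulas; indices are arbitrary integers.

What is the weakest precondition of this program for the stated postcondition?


Working backward. After the program, the postcondition h + 3*acc - 6 > -6 must hold; in canonical form it is 3*acc + h > 0.
Before acc := buf[c + 1] - 3*buf[c]: 3*buf[c + 1] + h > 9*buf[c]
Then branch requires 3*buf[c + 1] + 2*h > 9*buf[c] + 2; else branch requires 3*buf[c + 1] + 2*c > 9*buf[c] + 5.
Before the if: ((h != 2*buf[c + 1] <-> 2*buf[acc] < 2*h - 11) -> 3*buf[c + 1] + 2*h > 9*buf[c] + 2) and ((not (h != 2*buf[c + 1] <-> 2*buf[acc] < 2*h - 11)) -> 3*buf[c + 1] + 2*c > 9*buf[c] + 5)
Answer: WP = ((h != 2*buf[c + 1] <-> 2*buf[acc] < 2*h - 11) -> 3*buf[c + 1] + 2*h > 9*buf[c] + 2) and ((not (h != 2*buf[c + 1] <-> 2*buf[acc] < 2*h - 11)) -> 3*buf[c + 1] + 2*c > 9*buf[c] + 5)


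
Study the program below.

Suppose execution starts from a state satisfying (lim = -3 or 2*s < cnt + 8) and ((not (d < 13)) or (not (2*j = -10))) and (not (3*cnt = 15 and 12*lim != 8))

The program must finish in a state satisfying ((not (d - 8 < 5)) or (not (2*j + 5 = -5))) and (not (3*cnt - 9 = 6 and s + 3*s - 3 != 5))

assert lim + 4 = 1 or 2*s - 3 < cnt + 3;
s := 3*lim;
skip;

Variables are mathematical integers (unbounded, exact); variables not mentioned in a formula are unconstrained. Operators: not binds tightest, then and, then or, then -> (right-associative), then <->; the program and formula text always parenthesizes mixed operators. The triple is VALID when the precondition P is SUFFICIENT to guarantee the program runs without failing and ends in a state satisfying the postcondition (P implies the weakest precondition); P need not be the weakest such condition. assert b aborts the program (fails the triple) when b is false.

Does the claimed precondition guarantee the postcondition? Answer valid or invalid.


Working backward. After the program, the postcondition ((not (d - 8 < 5)) or (not (2*j + 5 = -5))) and (not (3*cnt - 9 = 6 and s + 3*s - 3 != 5)) must hold; in canonical form it is ((not (d < 13)) or (not (2*j = -10))) and (not (3*cnt = 15 and 4*s != 8)).
Before skip: ((not (d < 13)) or (not (2*j = -10))) and (not (3*cnt = 15 and 4*s != 8))
Before s := 3*lim: ((not (d < 13)) or (not (2*j = -10))) and (not (3*cnt = 15 and 12*lim != 8))
Before assert lim + 4 = 1 or 2*s - 3 < cnt + 3: (lim = -3 or 2*s < cnt + 6) and ((not (d < 13)) or (not (2*j = -10))) and (not (3*cnt = 15 and 12*lim != 8))
The weakest precondition is (lim = -3 or 2*s < cnt + 6) and ((not (d < 13)) or (not (2*j = -10))) and (not (3*cnt = 15 and 12*lim != 8)).
Check whether (lim = -3 or 2*s < cnt + 8) and ((not (d < 13)) or (not (2*j = -10))) and (not (3*cnt = 15 and 12*lim != 8)) implies it.
Countermodel: at the initial state cnt = 0, d = 12, j = -4, lim = -2, s = 3, the precondition holds but the weakest precondition fails.
Answer: invalid


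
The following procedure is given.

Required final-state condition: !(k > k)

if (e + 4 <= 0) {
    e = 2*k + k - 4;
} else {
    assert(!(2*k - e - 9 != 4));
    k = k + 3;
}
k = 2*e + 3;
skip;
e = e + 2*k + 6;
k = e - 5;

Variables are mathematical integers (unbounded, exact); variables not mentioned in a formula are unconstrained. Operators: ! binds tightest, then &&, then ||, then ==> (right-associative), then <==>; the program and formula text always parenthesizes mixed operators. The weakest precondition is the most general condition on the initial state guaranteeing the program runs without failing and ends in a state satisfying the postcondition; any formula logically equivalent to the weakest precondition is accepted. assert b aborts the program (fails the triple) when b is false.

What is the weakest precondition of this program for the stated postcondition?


Working backward. After the program, the postcondition !(k > k) must hold; in canonical form it is true.
Before k := e - 5: true
Before e := e + 2*k + 6: true
Before skip: true
Before k := 2*e + 3: true
Then branch requires true; else branch requires !(2*k != e + 13).
Before the if: (!(e <= -4)) ==> (!(2*k != e + 13))
Answer: WP = (!(e <= -4)) ==> (!(2*k != e + 13))


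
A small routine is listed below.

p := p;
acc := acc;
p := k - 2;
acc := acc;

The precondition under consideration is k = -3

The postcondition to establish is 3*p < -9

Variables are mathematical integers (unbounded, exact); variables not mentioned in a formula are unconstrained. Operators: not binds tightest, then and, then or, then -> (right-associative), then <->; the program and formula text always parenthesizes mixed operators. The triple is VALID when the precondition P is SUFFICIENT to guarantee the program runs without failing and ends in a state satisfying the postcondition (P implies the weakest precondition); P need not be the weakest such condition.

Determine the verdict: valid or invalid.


Working backward. After the program, 3*p < -9 must hold.
Before acc := acc: 3*p < -9
Before p := k - 2: 3*k < -3
Before acc := acc: 3*k < -3
Before p := p: 3*k < -3
The weakest precondition is 3*k < -3.
Check whether k = -3 implies it.
Every state satisfying the precondition satisfies the weakest precondition: the implication holds.
Answer: valid


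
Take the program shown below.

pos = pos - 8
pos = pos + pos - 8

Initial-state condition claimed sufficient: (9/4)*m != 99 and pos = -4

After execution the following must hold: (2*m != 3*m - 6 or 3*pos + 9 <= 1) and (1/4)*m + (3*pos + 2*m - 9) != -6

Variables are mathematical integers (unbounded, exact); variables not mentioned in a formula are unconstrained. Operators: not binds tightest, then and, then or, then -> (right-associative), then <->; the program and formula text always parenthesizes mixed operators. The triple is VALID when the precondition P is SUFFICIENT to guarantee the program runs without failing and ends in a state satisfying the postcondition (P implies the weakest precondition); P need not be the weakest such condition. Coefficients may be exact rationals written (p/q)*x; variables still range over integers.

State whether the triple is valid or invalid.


Working backward. After the program, the postcondition (2*m != 3*m - 6 or 3*pos + 9 <= 1) and (1/4)*m + (3*pos + 2*m - 9) != -6 must hold; in canonical form it is (m != 6 or 3*pos <= -8) and (9/4)*m + 3*pos != 3.
Before pos := pos + pos - 8: (m != 6 or 6*pos <= 16) and (9/4)*m + 6*pos != 27
Before pos := pos - 8: (m != 6 or 6*pos <= 64) and (9/4)*m + 6*pos != 75
The weakest precondition is (m != 6 or 6*pos <= 64) and (9/4)*m + 6*pos != 75.
Check whether (9/4)*m != 99 and pos = -4 implies it.
Every state satisfying the precondition satisfies the weakest precondition: the implication holds.
Answer: valid


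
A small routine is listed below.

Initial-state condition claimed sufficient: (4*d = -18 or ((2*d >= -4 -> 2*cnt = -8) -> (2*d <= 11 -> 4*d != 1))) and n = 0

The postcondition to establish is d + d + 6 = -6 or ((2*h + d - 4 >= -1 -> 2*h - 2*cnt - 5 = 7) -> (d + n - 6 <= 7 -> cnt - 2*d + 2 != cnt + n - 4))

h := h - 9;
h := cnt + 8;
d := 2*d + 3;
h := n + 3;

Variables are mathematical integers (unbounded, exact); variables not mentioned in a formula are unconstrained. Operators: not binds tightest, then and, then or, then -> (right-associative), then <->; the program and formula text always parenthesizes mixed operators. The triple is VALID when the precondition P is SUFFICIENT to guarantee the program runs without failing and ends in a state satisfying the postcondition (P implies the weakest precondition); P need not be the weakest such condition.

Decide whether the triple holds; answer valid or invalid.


Working backward. After the program, the postcondition d + d + 6 = -6 or ((2*h + d - 4 >= -1 -> 2*h - 2*cnt - 5 = 7) -> (d + n - 6 <= 7 -> cnt - 2*d + 2 != cnt + n - 4)) must hold; in canonical form it is 2*d = -12 or ((d + 2*h >= 3 -> 2*h = 2*cnt + 12) -> (d + n <= 13 -> 2*d + n != 6)).
Before h := n + 3: 2*d = -12 or ((d + 2*n >= -3 -> 2*n = 2*cnt + 6) -> (d + n <= 13 -> 2*d + n != 6))
Before d := 2*d + 3: 4*d = -18 or ((2*d + 2*n >= -6 -> 2*n = 2*cnt + 6) -> (2*d + n <= 10 -> 4*d + n != 0))
Before h := cnt + 8: 4*d = -18 or ((2*d + 2*n >= -6 -> 2*n = 2*cnt + 6) -> (2*d + n <= 10 -> 4*d + n != 0))
Before h := h - 9: 4*d = -18 or ((2*d + 2*n >= -6 -> 2*n = 2*cnt + 6) -> (2*d + n <= 10 -> 4*d + n != 0))
The weakest precondition is 4*d = -18 or ((2*d + 2*n >= -6 -> 2*n = 2*cnt + 6) -> (2*d + n <= 10 -> 4*d + n != 0)).
Check whether (4*d = -18 or ((2*d >= -4 -> 2*cnt = -8) -> (2*d <= 11 -> 4*d != 1))) and n = 0 implies it.
Countermodel: at the initial state cnt = -3, d = 0, n = 0, the precondition holds but the weakest precondition fails.
Answer: invalid


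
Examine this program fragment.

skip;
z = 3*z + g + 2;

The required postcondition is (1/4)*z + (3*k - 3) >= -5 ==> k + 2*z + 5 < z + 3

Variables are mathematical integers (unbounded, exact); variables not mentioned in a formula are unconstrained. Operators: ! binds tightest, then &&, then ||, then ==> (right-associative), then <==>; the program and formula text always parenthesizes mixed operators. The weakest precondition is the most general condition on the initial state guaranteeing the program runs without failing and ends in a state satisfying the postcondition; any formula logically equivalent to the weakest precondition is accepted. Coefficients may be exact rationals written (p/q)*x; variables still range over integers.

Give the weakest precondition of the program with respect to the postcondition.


Working backward. After the program, the postcondition (1/4)*z + (3*k - 3) >= -5 ==> k + 2*z + 5 < z + 3 must hold; in canonical form it is 3*k + (1/4)*z >= -2 ==> k + z < -2.
Before z := 3*z + g + 2: (1/4)*g + 3*k + (3/4)*z >= -5/2 ==> g + k + 3*z < -4
Before skip: (1/4)*g + 3*k + (3/4)*z >= -5/2 ==> g + k + 3*z < -4
Answer: WP = (1/4)*g + 3*k + (3/4)*z >= -5/2 ==> g + k + 3*z < -4


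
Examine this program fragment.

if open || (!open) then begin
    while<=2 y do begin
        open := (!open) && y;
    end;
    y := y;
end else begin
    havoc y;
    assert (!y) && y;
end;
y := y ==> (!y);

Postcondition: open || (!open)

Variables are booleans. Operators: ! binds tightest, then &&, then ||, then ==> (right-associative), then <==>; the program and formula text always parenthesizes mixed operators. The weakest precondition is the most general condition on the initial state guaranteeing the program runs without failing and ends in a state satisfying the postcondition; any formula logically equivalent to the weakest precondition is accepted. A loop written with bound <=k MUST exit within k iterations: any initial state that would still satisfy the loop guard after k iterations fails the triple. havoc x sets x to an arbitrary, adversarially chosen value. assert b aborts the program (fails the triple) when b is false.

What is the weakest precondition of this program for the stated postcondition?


Working backward. After the program, the postcondition open || (!open) must hold; in canonical form it is true.
Before y := y ==> (!y): true
Then branch requires y ==> (y ==> (!y)); else branch requires false.
Before the if: y ==> (y ==> (!y))
Answer: WP = y ==> (y ==> (!y))


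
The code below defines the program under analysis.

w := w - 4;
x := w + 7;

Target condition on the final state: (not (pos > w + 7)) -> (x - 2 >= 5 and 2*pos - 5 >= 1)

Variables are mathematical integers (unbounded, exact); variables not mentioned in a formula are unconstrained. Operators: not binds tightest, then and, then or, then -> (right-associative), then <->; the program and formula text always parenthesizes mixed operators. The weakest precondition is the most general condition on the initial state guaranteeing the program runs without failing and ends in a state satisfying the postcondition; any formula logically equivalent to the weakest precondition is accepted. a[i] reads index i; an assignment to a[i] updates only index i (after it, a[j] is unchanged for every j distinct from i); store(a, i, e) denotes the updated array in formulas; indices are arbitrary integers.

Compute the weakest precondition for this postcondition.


Working backward. After the program, the postcondition (not (pos > w + 7)) -> (x - 2 >= 5 and 2*pos - 5 >= 1) must hold; in canonical form it is (not (pos > w + 7)) -> (x >= 7 and 2*pos >= 6).
Before x := w + 7: (not (pos > w + 7)) -> (w >= 0 and 2*pos >= 6)
Before w := w - 4: (not (pos > w + 3)) -> (w >= 4 and 2*pos >= 6)
Answer: WP = (not (pos > w + 3)) -> (w >= 4 and 2*pos >= 6)


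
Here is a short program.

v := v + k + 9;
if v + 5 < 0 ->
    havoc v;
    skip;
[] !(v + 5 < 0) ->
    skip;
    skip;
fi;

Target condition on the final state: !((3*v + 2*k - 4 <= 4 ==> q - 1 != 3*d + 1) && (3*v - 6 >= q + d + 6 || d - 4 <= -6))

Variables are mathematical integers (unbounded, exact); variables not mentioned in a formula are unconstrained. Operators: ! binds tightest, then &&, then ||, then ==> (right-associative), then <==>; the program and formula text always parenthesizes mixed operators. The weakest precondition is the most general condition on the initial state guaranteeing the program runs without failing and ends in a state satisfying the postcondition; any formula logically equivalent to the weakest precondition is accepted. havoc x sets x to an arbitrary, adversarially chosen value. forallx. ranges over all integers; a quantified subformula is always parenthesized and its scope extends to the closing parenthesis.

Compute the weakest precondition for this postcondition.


Working backward. After the program, the postcondition !((3*v + 2*k - 4 <= 4 ==> q - 1 != 3*d + 1) && (3*v - 6 >= q + d + 6 || d - 4 <= -6)) must hold; in canonical form it is !((2*k + 3*v <= 8 ==> q != 3*d + 2) && (3*v >= d + q + 12 || d <= -2)).
Then branch requires forall v_1. (!((2*k + 3*v_1 <= 8 ==> q != 3*d + 2) && (3*v_1 >= d + q + 12 || d <= -2))); else branch requires !((2*k + 3*v <= 8 ==> q != 3*d + 2) && (3*v >= d + q + 12 || d <= -2)).
Before the if: (v < -5 ==> (forall v_1. (!((2*k + 3*v_1 <= 8 ==> q != 3*d + 2) && (3*v_1 >= d + q + 12 || d <= -2))))) && ((!(v < -5)) ==> (!((2*k + 3*v <= 8 ==> q != 3*d + 2) && (3*v >= d + q + 12 || d <= -2))))
Before v := v + k + 9: (k + v < -14 ==> (forall v_1. (!((2*k + 3*v_1 <= 8 ==> q != 3*d + 2) && (3*v_1 >= d + q + 12 || d <= -2))))) && ((!(k + v < -14)) ==> (!((5*k + 3*v <= -19 ==> q != 3*d + 2) && (3*k + 3*v >= d + q - 15 || d <= -2))))
Answer: WP = (k + v < -14 ==> (forall v_1. (!((2*k + 3*v_1 <= 8 ==> q != 3*d + 2) && (3*v_1 >= d + q + 12 || d <= -2))))) && ((!(k + v < -14)) ==> (!((5*k + 3*v <= -19 ==> q != 3*d + 2) && (3*k + 3*v >= d + q - 15 || d <= -2))))


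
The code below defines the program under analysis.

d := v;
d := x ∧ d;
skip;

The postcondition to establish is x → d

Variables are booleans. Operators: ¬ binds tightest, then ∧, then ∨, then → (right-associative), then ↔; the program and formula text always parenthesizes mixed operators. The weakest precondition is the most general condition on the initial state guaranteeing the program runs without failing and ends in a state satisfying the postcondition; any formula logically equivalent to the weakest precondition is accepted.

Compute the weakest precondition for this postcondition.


Working backward. After the program, x → d must hold.
Before skip: x → d
Before d := x ∧ d: x → (x ∧ d)
Before d := v: x → (x ∧ v)
Answer: WP = x → (x ∧ v)


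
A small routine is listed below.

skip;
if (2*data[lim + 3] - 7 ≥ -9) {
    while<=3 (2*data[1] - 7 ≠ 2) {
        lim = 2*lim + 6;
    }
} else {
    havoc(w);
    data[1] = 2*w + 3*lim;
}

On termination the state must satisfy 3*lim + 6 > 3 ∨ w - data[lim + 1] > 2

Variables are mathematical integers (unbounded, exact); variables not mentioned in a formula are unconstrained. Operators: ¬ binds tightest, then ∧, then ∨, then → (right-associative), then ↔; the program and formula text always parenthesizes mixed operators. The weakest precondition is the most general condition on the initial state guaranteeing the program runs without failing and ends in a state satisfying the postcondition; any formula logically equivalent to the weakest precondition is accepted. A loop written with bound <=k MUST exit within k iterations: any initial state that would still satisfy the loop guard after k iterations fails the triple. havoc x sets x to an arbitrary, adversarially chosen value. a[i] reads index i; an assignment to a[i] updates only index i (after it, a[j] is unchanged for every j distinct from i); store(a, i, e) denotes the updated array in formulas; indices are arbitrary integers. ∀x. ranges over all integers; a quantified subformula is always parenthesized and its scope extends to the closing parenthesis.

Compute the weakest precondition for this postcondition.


Working backward. After the program, the postcondition 3*lim + 6 > 3 ∨ w - data[lim + 1] > 2 must hold; in canonical form it is 3*lim > -3 ∨ w > data[lim + 1] + 2.
Then branch requires (2*data[1] ≠ 9 → ((2*data[1] ≠ 9 → ((2*data[1] ≠ 9 → ((¬(2*data[1] ≠ 9)) ∧ (24*lim > -129 ∨ w > data[8*lim + 43] + 2))) ∧ ((¬(2*data[1] ≠ 9)) → (12*lim > -57 ∨ w > data[4*lim + 19] + 2)))) ∧ ((¬(2*data[1] ≠ 9)) → (6*lim > -21 ∨ w > data[2*lim + 7] + 2)))) ∧ ((¬(2*data[1] ≠ 9)) → (3*lim > -3 ∨ w > data[lim + 1] + 2)); else branch requires ∀w_1. (3*lim > -3 ∨ w_1 > store(data, 1, 3*lim + 2*w_1)[lim + 1] + 2).
Before the if: (2*data[lim + 3] ≥ -2 → ((2*data[1] ≠ 9 → ((2*data[1] ≠ 9 → ((2*data[1] ≠ 9 → ((¬(2*data[1] ≠ 9)) ∧ (24*lim > -129 ∨ w > data[8*lim + 43] + 2))) ∧ ((¬(2*data[1] ≠ 9)) → (12*lim > -57 ∨ w > data[4*lim + 19] + 2)))) ∧ ((¬(2*data[1] ≠ 9)) → (6*lim > -21 ∨ w > data[2*lim + 7] + 2)))) ∧ ((¬(2*data[1] ≠ 9)) → (3*lim > -3 ∨ w > data[lim + 1] + 2)))) ∧ ((¬(2*data[lim + 3] ≥ -2)) → (∀w_1. (3*lim > -3 ∨ w_1 > store(data, 1, 3*lim + 2*w_1)[lim + 1] + 2)))
Before skip: (2*data[lim + 3] ≥ -2 → ((2*data[1] ≠ 9 → ((2*data[1] ≠ 9 → ((2*data[1] ≠ 9 → ((¬(2*data[1] ≠ 9)) ∧ (24*lim > -129 ∨ w > data[8*lim + 43] + 2))) ∧ ((¬(2*data[1] ≠ 9)) → (12*lim > -57 ∨ w > data[4*lim + 19] + 2)))) ∧ ((¬(2*data[1] ≠ 9)) → (6*lim > -21 ∨ w > data[2*lim + 7] + 2)))) ∧ ((¬(2*data[1] ≠ 9)) → (3*lim > -3 ∨ w > data[lim + 1] + 2)))) ∧ ((¬(2*data[lim + 3] ≥ -2)) → (∀w_1. (3*lim > -3 ∨ w_1 > store(data, 1, 3*lim + 2*w_1)[lim + 1] + 2)))
Answer: WP = (2*data[lim + 3] ≥ -2 → ((2*data[1] ≠ 9 → ((2*data[1] ≠ 9 → ((2*data[1] ≠ 9 → ((¬(2*data[1] ≠ 9)) ∧ (24*lim > -129 ∨ w > data[8*lim + 43] + 2))) ∧ ((¬(2*data[1] ≠ 9)) → (12*lim > -57 ∨ w > data[4*lim + 19] + 2)))) ∧ ((¬(2*data[1] ≠ 9)) → (6*lim > -21 ∨ w > data[2*lim + 7] + 2)))) ∧ ((¬(2*data[1] ≠ 9)) → (3*lim > -3 ∨ w > data[lim + 1] + 2)))) ∧ ((¬(2*data[lim + 3] ≥ -2)) → (∀w_1. (3*lim > -3 ∨ w_1 > store(data, 1, 3*lim + 2*w_1)[lim + 1] + 2)))
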